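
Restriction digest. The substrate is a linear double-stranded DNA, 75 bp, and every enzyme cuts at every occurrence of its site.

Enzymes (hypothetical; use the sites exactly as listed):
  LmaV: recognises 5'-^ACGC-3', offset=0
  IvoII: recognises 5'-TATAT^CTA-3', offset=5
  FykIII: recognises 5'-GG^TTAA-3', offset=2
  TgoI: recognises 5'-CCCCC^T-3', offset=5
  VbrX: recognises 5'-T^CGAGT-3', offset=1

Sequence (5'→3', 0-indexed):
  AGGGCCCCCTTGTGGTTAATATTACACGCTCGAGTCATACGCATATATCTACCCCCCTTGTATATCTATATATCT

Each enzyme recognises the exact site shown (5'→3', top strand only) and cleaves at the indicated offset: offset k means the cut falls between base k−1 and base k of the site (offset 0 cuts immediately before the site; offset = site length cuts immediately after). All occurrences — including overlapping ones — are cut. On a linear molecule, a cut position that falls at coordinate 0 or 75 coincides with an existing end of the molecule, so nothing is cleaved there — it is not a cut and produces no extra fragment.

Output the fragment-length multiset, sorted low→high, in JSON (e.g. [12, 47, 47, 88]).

Per-enzyme occurrences:
  LmaV (ACGC, off=0): starts [25, 38] → cuts [25, 38]
  IvoII (TATATCTA, off=5): starts [43, 60] → cuts [48, 65]
  FykIII (GGTTAA, off=2): starts [13] → cuts [15]
  TgoI (CCCCCT, off=5): starts [4, 52] → cuts [9, 57]
  VbrX (TCGAGT, off=1): starts [29] → cuts [30]

All cut coordinates (distinct, sorted): [9, 15, 25, 30, 38, 48, 57, 65]

Fragment lengths:
  [0,9): 9 bp
  [9,15): 6 bp
  [15,25): 10 bp
  [25,30): 5 bp
  [30,38): 8 bp
  [38,48): 10 bp
  [48,57): 9 bp
  [57,65): 8 bp
  [65,75): 10 bp

[5,6,8,8,9,9,10,10,10]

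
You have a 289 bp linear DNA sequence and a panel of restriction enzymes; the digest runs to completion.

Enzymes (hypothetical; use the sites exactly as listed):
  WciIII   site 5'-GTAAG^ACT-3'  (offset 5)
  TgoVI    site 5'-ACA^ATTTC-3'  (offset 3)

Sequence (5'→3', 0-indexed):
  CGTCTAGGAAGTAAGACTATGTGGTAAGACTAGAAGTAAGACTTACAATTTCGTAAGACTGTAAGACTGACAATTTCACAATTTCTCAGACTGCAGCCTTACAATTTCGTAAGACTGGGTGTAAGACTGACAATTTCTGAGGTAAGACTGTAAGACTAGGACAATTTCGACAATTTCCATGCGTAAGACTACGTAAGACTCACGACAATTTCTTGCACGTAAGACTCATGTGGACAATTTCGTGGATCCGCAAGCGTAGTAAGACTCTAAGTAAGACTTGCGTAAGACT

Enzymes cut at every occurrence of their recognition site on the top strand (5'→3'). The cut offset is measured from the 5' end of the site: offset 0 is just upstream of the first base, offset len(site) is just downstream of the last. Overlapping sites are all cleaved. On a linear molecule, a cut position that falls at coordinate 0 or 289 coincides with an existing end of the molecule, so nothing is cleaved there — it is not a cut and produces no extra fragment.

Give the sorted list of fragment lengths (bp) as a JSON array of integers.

Site scan:
  WciIII GTAAGACT/5: at [10, 23, 35, 52, 60, 108, 120, 141, 149, 182, 192, 218, 258, 270, 281] ⇒ [15, 28, 40, 57, 65, 113, 125, 146, 154, 187, 197, 223, 263, 275, 286]
  TgoVI ACAATTTC/3: at [44, 69, 77, 100, 129, 160, 169, 204, 233] ⇒ [47, 72, 80, 103, 132, 163, 172, 207, 236]

All cut coordinates (distinct, sorted): [15, 28, 40, 47, 57, 65, 72, 80, 103, 113, 125, 132, 146, 154, 163, 172, 187, 197, 207, 223, 236, 263, 275, 286]

Fragments:
  [0,15): 15 bp
  [15,28): 13 bp
  [28,40): 12 bp
  [40,47): 7 bp
  [47,57): 10 bp
  [57,65): 8 bp
  [65,72): 7 bp
  [72,80): 8 bp
  [80,103): 23 bp
  [103,113): 10 bp
  [113,125): 12 bp
  [125,132): 7 bp
  [132,146): 14 bp
  [146,154): 8 bp
  [154,163): 9 bp
  [163,172): 9 bp
  [172,187): 15 bp
  [187,197): 10 bp
  [197,207): 10 bp
  [207,223): 16 bp
  [223,236): 13 bp
  [236,263): 27 bp
  [263,275): 12 bp
  [275,286): 11 bp
  [286,289): 3 bp

[3,7,7,7,8,8,8,9,9,10,10,10,10,11,12,12,12,13,13,14,15,15,16,23,27]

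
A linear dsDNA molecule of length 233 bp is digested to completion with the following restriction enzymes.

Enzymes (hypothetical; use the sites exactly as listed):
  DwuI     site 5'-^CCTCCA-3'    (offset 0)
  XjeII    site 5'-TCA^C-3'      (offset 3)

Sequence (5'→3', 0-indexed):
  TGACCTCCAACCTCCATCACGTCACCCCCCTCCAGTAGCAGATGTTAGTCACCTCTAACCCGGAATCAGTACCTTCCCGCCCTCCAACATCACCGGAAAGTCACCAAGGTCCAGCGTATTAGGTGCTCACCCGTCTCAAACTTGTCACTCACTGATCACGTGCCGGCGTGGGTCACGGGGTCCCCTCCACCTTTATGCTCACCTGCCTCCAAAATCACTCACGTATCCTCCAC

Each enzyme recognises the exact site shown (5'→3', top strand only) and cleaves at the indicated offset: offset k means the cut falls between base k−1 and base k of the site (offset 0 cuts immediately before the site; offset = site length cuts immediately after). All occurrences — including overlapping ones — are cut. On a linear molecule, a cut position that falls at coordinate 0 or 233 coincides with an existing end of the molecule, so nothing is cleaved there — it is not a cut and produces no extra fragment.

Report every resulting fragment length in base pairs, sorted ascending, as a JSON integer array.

[3,4,4,4,4,5,5,7,7,7,8,9,11,12,12,17,18,18,23,26,29]

Scan for sites:
  DwuI (CCTCCA, off=0): starts [3, 10, 28, 80, 183, 205, 226] → cuts [3, 10, 28, 80, 183, 205, 226]
  XjeII (TCAC, off=3): starts [16, 21, 48, 89, 100, 126, 144, 148, 155, 172, 198, 214, 218] → cuts [19, 24, 51, 92, 103, 129, 147, 151, 158, 175, 201, 217, 221]

Pooled cuts: [3, 10, 19, 24, 28, 51, 80, 92, 103, 129, 147, 151, 158, 175, 183, 201, 205, 217, 221, 226]

Fragment lengths:
  [0,3): 3 bp
  [3,10): 7 bp
  [10,19): 9 bp
  [19,24): 5 bp
  [24,28): 4 bp
  [28,51): 23 bp
  [51,80): 29 bp
  [80,92): 12 bp
  [92,103): 11 bp
  [103,129): 26 bp
  [129,147): 18 bp
  [147,151): 4 bp
  [151,158): 7 bp
  [158,175): 17 bp
  [175,183): 8 bp
  [183,201): 18 bp
  [201,205): 4 bp
  [205,217): 12 bp
  [217,221): 4 bp
  [221,226): 5 bp
  [226,233): 7 bp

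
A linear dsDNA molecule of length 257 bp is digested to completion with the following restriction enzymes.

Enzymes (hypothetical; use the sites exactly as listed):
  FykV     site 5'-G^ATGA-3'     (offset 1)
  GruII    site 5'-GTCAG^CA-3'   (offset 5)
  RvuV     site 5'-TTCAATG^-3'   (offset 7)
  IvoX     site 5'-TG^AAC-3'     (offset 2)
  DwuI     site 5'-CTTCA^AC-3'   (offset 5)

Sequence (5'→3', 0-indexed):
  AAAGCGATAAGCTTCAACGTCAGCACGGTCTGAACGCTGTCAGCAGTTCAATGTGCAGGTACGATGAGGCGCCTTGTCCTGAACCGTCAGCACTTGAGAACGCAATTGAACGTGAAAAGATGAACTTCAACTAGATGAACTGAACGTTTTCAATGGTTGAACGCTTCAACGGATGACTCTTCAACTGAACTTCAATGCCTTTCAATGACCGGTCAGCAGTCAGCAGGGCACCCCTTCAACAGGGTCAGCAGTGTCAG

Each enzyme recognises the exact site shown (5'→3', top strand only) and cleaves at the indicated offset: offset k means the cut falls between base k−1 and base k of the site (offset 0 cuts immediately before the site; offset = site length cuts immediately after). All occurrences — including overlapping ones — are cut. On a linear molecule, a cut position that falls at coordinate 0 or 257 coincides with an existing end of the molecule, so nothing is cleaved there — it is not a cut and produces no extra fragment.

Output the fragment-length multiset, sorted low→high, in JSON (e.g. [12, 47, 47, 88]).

[3,3,4,4,4,5,5,7,7,7,9,9,9,9,9,10,10,10,10,10,11,11,11,13,15,16,18,18]

Per-enzyme occurrences:
  FykV (GATGA, off=1): starts [62, 118, 133, 171] → cuts [63, 119, 134, 172]
  GruII (GTCAGCA, off=5): starts [18, 38, 85, 211, 218, 243] → cuts [23, 43, 90, 216, 223, 248]
  RvuV (TTCAATG, off=7): starts [46, 148, 190, 200] → cuts [53, 155, 197, 207]
  IvoX (TGAAC, off=2): starts [30, 79, 106, 120, 135, 140, 157, 185] → cuts [32, 81, 108, 122, 137, 142, 159, 187]
  DwuI (CTTCAAC, off=5): starts [11, 124, 163, 178, 233] → cuts [16, 129, 168, 183, 238]

Pooled cuts: [16, 23, 32, 43, 53, 63, 81, 90, 108, 119, 122, 129, 134, 137, 142, 155, 159, 168, 172, 183, 187, 197, 207, 216, 223, 238, 248]

Fragment lengths:
  [0,16): 16 bp
  [16,23): 7 bp
  [23,32): 9 bp
  [32,43): 11 bp
  [43,53): 10 bp
  [53,63): 10 bp
  [63,81): 18 bp
  [81,90): 9 bp
  [90,108): 18 bp
  [108,119): 11 bp
  [119,122): 3 bp
  [122,129): 7 bp
  [129,134): 5 bp
  [134,137): 3 bp
  [137,142): 5 bp
  [142,155): 13 bp
  [155,159): 4 bp
  [159,168): 9 bp
  [168,172): 4 bp
  [172,183): 11 bp
  [183,187): 4 bp
  [187,197): 10 bp
  [197,207): 10 bp
  [207,216): 9 bp
  [216,223): 7 bp
  [223,238): 15 bp
  [238,248): 10 bp
  [248,257): 9 bp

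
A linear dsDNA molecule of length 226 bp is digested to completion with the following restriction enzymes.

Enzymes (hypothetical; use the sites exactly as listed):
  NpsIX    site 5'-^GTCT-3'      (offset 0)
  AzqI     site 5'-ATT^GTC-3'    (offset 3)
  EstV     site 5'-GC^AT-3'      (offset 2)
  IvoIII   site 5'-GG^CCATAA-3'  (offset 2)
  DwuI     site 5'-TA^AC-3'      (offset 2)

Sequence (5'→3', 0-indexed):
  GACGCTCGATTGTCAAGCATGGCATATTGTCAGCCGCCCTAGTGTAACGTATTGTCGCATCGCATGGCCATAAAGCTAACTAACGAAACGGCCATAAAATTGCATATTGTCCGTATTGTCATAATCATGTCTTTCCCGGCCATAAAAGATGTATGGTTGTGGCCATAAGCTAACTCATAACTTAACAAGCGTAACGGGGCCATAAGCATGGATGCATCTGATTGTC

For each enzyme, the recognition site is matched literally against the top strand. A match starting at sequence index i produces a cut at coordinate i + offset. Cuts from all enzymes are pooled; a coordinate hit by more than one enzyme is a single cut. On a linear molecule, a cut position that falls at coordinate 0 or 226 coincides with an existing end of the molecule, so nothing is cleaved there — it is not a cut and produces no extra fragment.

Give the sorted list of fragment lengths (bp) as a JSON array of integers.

[3,4,4,5,5,5,5,5,5,6,7,7,7,8,8,8,9,9,9,10,11,11,11,11,12,18,23]

Scan for sites:
  NpsIX (GTCT, off=0): starts [128] → cuts [128]
  AzqI (ATTGTC, off=3): starts [8, 25, 50, 105, 114, 220] → cuts [11, 28, 53, 108, 117, 223]
  EstV (GCAT, off=2): starts [16, 21, 56, 61, 101, 205, 213] → cuts [18, 23, 58, 63, 103, 207, 215]
  IvoIII (GGCCATAA, off=2): starts [65, 89, 137, 160, 197] → cuts [67, 91, 139, 162, 199]
  DwuI (TAAC, off=2): starts [44, 76, 80, 170, 177, 182, 191] → cuts [46, 78, 82, 172, 179, 184, 193]

Pooled cuts: [11, 18, 23, 28, 46, 53, 58, 63, 67, 78, 82, 91, 103, 108, 117, 128, 139, 162, 172, 179, 184, 193, 199, 207, 215, 223]

Fragments:
  [0,11): 11 bp
  [11,18): 7 bp
  [18,23): 5 bp
  [23,28): 5 bp
  [28,46): 18 bp
  [46,53): 7 bp
  [53,58): 5 bp
  [58,63): 5 bp
  [63,67): 4 bp
  [67,78): 11 bp
  [78,82): 4 bp
  [82,91): 9 bp
  [91,103): 12 bp
  [103,108): 5 bp
  [108,117): 9 bp
  [117,128): 11 bp
  [128,139): 11 bp
  [139,162): 23 bp
  [162,172): 10 bp
  [172,179): 7 bp
  [179,184): 5 bp
  [184,193): 9 bp
  [193,199): 6 bp
  [199,207): 8 bp
  [207,215): 8 bp
  [215,223): 8 bp
  [223,226): 3 bp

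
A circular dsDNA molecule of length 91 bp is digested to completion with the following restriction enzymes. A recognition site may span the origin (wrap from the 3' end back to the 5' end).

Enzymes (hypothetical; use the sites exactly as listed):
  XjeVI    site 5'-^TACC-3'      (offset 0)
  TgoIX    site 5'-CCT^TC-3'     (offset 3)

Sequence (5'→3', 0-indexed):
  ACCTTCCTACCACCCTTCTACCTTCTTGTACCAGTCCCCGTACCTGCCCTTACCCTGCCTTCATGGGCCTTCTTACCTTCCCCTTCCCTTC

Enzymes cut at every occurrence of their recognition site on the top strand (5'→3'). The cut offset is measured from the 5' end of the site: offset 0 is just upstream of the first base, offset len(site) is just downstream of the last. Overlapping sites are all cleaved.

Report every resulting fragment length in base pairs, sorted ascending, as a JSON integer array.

[2,3,3,5,5,5,5,6,6,9,10,10,10,12]

Scan for sites:
  XjeVI TACC/0: at [7, 18, 28, 40, 50, 73] ⇒ [7, 18, 28, 40, 50, 73]
  TgoIX CCTTC/3: at [1, 13, 20, 57, 67, 75, 81, 86] ⇒ [4, 16, 23, 60, 70, 78, 84, 89]

All cut coordinates (distinct, sorted): [4, 7, 16, 18, 23, 28, 40, 50, 60, 70, 73, 78, 84, 89]

Fragment lengths:
  4→7: 3 bp
  7→16: 9 bp
  16→18: 2 bp
  18→23: 5 bp
  23→28: 5 bp
  28→40: 12 bp
  40→50: 10 bp
  50→60: 10 bp
  60→70: 10 bp
  70→73: 3 bp
  73→78: 5 bp
  78→84: 6 bp
  84→89: 5 bp
  89→4 (wrap): 91-89+4 = 6 bp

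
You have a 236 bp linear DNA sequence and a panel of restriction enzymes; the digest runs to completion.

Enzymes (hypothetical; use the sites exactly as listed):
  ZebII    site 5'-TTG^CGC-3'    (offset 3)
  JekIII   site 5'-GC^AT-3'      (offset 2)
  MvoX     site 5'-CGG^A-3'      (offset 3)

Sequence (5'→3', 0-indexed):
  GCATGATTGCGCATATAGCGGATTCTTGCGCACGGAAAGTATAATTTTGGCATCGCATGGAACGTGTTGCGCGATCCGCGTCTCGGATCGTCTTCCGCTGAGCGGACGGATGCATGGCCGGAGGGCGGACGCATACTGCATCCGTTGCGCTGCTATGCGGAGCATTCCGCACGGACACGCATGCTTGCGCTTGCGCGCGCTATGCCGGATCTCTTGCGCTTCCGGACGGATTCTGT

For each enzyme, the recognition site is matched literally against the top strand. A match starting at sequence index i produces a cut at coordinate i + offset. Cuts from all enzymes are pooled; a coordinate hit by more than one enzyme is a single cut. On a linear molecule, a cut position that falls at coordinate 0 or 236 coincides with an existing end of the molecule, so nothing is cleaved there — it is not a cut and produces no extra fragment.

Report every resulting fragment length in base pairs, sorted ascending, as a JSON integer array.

[2,3,3,4,4,4,4,5,6,6,7,7,7,7,7,7,7,8,8,8,9,9,11,13,13,15,16,17,19]

Site scan:
  ZebII TTGCGC/3: at [6, 25, 66, 144, 184, 190, 213] ⇒ [9, 28, 69, 147, 187, 193, 216]
  JekIII GCAT/2: at [0, 10, 49, 54, 111, 130, 137, 161, 178] ⇒ [2, 12, 51, 56, 113, 132, 139, 163, 180]
  MvoX CGGA/3: at [18, 32, 83, 102, 106, 118, 125, 157, 171, 205, 222, 226] ⇒ [21, 35, 86, 105, 109, 121, 128, 160, 174, 208, 225, 229]

Pooled cuts: [2, 9, 12, 21, 28, 35, 51, 56, 69, 86, 105, 109, 113, 121, 128, 132, 139, 147, 160, 163, 174, 180, 187, 193, 208, 216, 225, 229]

Fragments:
  [0,2): 2 bp
  [2,9): 7 bp
  [9,12): 3 bp
  [12,21): 9 bp
  [21,28): 7 bp
  [28,35): 7 bp
  [35,51): 16 bp
  [51,56): 5 bp
  [56,69): 13 bp
  [69,86): 17 bp
  [86,105): 19 bp
  [105,109): 4 bp
  [109,113): 4 bp
  [113,121): 8 bp
  [121,128): 7 bp
  [128,132): 4 bp
  [132,139): 7 bp
  [139,147): 8 bp
  [147,160): 13 bp
  [160,163): 3 bp
  [163,174): 11 bp
  [174,180): 6 bp
  [180,187): 7 bp
  [187,193): 6 bp
  [193,208): 15 bp
  [208,216): 8 bp
  [216,225): 9 bp
  [225,229): 4 bp
  [229,236): 7 bp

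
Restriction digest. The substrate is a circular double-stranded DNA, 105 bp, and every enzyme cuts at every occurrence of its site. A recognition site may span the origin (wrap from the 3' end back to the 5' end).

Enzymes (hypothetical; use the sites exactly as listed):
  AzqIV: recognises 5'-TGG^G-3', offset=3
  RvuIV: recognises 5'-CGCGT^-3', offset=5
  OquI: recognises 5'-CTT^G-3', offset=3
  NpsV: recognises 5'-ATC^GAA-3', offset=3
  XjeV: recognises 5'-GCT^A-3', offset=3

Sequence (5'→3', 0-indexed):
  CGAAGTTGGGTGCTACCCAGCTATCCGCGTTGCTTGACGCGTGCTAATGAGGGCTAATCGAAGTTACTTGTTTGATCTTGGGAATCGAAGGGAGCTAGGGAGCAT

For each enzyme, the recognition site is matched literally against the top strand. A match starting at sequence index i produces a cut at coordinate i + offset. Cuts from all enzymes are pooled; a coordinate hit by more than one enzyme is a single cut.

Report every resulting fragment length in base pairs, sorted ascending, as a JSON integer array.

[2,3,4,5,5,5,7,8,8,8,10,10,10,10,10]

Per-enzyme occurrences:
  AzqIV (TGGG, off=3): starts [6, 78] → cuts [9, 81]
  RvuIV (CGCGT, off=5): starts [25, 37] → cuts [30, 42]
  OquI (CTTG, off=3): starts [32, 66, 76] → cuts [35, 69, 79]
  NpsV (ATCGAA, off=3): starts [56, 83, 103] → cuts [1, 59, 86]
  XjeV (GCTA, off=3): starts [11, 19, 42, 52, 93] → cuts [14, 22, 45, 55, 96]

All cut coordinates (distinct, sorted): [1, 9, 14, 22, 30, 35, 42, 45, 55, 59, 69, 79, 81, 86, 96]

Fragment lengths:
  1→9: 8 bp
  9→14: 5 bp
  14→22: 8 bp
  22→30: 8 bp
  30→35: 5 bp
  35→42: 7 bp
  42→45: 3 bp
  45→55: 10 bp
  55→59: 4 bp
  59→69: 10 bp
  69→79: 10 bp
  79→81: 2 bp
  81→86: 5 bp
  86→96: 10 bp
  96→1 (wrap): 105-96+1 = 10 bp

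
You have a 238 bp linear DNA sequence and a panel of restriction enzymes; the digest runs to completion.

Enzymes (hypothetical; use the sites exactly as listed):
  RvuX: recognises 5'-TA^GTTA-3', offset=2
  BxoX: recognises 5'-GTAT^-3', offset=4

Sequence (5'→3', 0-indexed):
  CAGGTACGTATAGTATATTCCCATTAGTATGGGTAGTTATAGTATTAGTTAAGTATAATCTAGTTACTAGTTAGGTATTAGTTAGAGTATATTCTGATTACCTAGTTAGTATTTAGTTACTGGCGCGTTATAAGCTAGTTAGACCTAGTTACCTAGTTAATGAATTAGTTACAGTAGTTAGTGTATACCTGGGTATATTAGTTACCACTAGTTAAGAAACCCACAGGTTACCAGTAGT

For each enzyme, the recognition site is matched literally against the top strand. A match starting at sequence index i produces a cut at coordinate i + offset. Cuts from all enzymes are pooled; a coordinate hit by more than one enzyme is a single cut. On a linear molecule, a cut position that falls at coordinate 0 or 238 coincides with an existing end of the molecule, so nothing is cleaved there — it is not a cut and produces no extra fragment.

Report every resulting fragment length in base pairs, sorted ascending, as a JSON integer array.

[2,2,3,4,5,5,6,7,8,8,9,9,9,10,10,10,10,10,10,11,12,14,14,22,28]

Scan for sites:
  RvuX (TAGTTA, off=2): starts [33, 45, 60, 67, 78, 102, 113, 135, 145, 153, 165, 174, 198, 208] → cuts [35, 47, 62, 69, 80, 104, 115, 137, 147, 155, 167, 176, 200, 210]
  BxoX (GTAT, off=4): starts [7, 12, 26, 41, 52, 74, 86, 108, 182, 192] → cuts [11, 16, 30, 45, 56, 78, 90, 112, 186, 196]

All cut coordinates (distinct, sorted): [11, 16, 30, 35, 45, 47, 56, 62, 69, 78, 80, 90, 104, 112, 115, 137, 147, 155, 167, 176, 186, 196, 200, 210]

Fragment lengths:
  [0,11): 11 bp
  [11,16): 5 bp
  [16,30): 14 bp
  [30,35): 5 bp
  [35,45): 10 bp
  [45,47): 2 bp
  [47,56): 9 bp
  [56,62): 6 bp
  [62,69): 7 bp
  [69,78): 9 bp
  [78,80): 2 bp
  [80,90): 10 bp
  [90,104): 14 bp
  [104,112): 8 bp
  [112,115): 3 bp
  [115,137): 22 bp
  [137,147): 10 bp
  [147,155): 8 bp
  [155,167): 12 bp
  [167,176): 9 bp
  [176,186): 10 bp
  [186,196): 10 bp
  [196,200): 4 bp
  [200,210): 10 bp
  [210,238): 28 bp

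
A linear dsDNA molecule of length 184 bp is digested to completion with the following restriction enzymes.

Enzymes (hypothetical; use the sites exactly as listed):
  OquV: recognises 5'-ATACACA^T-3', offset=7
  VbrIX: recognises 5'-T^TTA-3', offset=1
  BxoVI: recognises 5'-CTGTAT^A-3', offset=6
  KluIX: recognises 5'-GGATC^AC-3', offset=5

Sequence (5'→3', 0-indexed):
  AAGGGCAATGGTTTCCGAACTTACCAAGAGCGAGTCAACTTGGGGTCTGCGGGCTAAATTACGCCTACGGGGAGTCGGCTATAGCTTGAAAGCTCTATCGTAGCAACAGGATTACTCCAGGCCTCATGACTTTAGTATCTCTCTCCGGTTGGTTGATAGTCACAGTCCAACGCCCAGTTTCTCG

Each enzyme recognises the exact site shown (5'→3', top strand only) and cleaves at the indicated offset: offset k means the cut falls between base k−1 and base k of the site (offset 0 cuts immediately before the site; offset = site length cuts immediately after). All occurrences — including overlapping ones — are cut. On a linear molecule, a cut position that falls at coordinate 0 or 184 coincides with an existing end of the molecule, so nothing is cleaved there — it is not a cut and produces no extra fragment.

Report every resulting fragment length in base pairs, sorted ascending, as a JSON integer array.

[53,131]

Scan for sites:
  OquV (ATACACAT, off=7): no sites
  VbrIX TTTA/1: at [130] ⇒ [131]
  BxoVI (CTGTATA, off=6): no sites
  KluIX (GGATCAC, off=5): no sites

Pooled cuts: [131]

Fragments:
  [0,131): 131 bp
  [131,184): 53 bp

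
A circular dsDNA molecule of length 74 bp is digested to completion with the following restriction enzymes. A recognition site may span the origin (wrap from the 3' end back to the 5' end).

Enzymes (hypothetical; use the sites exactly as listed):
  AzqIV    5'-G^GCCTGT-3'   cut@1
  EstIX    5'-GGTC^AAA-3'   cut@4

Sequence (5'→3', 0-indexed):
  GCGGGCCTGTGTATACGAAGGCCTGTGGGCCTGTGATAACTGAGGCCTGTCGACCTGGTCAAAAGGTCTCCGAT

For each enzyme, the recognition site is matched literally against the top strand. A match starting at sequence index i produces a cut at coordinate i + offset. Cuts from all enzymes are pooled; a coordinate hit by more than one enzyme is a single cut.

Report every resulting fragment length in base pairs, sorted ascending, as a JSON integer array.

Site scan:
  AzqIV GGCCTGT/1: at [3, 19, 27, 43] ⇒ [4, 20, 28, 44]
  EstIX GGTCAAA/4: at [56] ⇒ [60]

Pooled cuts: [4, 20, 28, 44, 60]

Fragments:
  4→20: 16 bp
  20→28: 8 bp
  28→44: 16 bp
  44→60: 16 bp
  60→4 (wrap): 74-60+4 = 18 bp

[8,16,16,16,18]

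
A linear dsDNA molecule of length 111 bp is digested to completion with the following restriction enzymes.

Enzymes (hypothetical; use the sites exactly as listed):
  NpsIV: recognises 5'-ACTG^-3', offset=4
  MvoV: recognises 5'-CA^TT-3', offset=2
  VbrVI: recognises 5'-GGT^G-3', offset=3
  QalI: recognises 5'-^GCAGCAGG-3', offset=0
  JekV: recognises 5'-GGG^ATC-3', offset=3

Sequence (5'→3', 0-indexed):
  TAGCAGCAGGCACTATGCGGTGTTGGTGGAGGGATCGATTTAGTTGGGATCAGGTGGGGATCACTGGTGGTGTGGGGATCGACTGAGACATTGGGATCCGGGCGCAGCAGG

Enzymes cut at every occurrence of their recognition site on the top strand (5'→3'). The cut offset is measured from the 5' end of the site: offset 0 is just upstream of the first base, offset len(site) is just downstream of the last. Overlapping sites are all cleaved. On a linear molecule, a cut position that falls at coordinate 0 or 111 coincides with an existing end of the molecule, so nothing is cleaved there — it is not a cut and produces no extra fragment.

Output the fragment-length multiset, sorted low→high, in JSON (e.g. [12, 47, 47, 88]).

[2,2,3,4,5,5,6,6,6,7,7,8,8,8,15,19]

Scan for sites:
  NpsIV (ACTG, off=4): starts [62, 81] → cuts [66, 85]
  MvoV (CATT, off=2): starts [88] → cuts [90]
  VbrVI (GGTG, off=3): starts [18, 24, 52, 65, 68] → cuts [21, 27, 55, 68, 71]
  QalI (GCAGCAGG, off=0): starts [2, 103] → cuts [2, 103]
  JekV (GGGATC, off=3): starts [30, 45, 56, 74, 92] → cuts [33, 48, 59, 77, 95]

Pooled cuts: [2, 21, 27, 33, 48, 55, 59, 66, 68, 71, 77, 85, 90, 95, 103]

Fragments:
  [0,2): 2 bp
  [2,21): 19 bp
  [21,27): 6 bp
  [27,33): 6 bp
  [33,48): 15 bp
  [48,55): 7 bp
  [55,59): 4 bp
  [59,66): 7 bp
  [66,68): 2 bp
  [68,71): 3 bp
  [71,77): 6 bp
  [77,85): 8 bp
  [85,90): 5 bp
  [90,95): 5 bp
  [95,103): 8 bp
  [103,111): 8 bp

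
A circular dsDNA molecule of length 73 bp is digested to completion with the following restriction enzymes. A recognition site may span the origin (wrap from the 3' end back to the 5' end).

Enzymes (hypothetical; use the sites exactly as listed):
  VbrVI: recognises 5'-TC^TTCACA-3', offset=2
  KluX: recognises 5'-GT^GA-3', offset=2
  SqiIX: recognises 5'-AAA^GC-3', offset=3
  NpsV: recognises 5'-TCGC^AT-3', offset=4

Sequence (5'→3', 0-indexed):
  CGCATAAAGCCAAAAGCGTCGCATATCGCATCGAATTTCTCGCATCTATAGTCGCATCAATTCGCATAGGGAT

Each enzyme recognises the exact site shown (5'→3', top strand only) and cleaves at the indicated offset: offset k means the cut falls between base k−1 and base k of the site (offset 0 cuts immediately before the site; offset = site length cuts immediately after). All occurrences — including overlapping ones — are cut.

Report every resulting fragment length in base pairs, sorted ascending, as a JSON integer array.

[5,7,7,7,10,11,12,14]

Site scan:
  VbrVI (TCTTCACA, off=2): no sites
  KluX (GTGA, off=2): no sites
  SqiIX (AAAGC, off=3): starts [5, 12] → cuts [8, 15]
  NpsV (TCGCAT, off=4): starts [18, 25, 39, 51, 61, 72] → cuts [3, 22, 29, 43, 55, 65]

All cut coordinates (distinct, sorted): [3, 8, 15, 22, 29, 43, 55, 65]

Fragments:
  3→8: 5 bp
  8→15: 7 bp
  15→22: 7 bp
  22→29: 7 bp
  29→43: 14 bp
  43→55: 12 bp
  55→65: 10 bp
  65→3 (wrap): 73-65+3 = 11 bp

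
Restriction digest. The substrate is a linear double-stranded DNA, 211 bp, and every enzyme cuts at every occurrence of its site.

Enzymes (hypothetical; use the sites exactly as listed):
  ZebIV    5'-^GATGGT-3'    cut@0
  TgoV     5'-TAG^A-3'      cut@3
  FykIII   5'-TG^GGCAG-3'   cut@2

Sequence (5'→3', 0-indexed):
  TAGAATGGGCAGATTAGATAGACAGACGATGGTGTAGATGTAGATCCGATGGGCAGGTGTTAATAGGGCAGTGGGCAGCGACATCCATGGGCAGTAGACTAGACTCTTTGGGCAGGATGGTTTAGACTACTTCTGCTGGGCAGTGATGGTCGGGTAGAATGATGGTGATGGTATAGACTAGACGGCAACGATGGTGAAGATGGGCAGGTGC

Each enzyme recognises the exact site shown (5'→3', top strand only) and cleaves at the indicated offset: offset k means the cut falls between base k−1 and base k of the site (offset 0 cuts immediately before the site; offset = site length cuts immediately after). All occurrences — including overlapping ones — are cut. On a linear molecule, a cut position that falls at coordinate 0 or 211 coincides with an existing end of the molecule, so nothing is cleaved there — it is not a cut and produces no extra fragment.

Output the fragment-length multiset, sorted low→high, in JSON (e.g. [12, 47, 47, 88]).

Scan for sites:
  ZebIV (GATGGT, off=0): starts [27, 115, 144, 160, 166, 189] → cuts [27, 115, 144, 160, 166, 189]
  TgoV (TAGA, off=3): starts [0, 14, 18, 34, 40, 94, 99, 122, 154, 173, 178] → cuts [3, 17, 21, 37, 43, 97, 102, 125, 157, 176, 181]
  FykIII (TGGGCAG, off=2): starts [5, 49, 71, 87, 108, 136, 200] → cuts [7, 51, 73, 89, 110, 138, 202]

All cut coordinates (distinct, sorted): [3, 7, 17, 21, 27, 37, 43, 51, 73, 89, 97, 102, 110, 115, 125, 138, 144, 157, 160, 166, 176, 181, 189, 202]

Fragment lengths:
  [0,3): 3 bp
  [3,7): 4 bp
  [7,17): 10 bp
  [17,21): 4 bp
  [21,27): 6 bp
  [27,37): 10 bp
  [37,43): 6 bp
  [43,51): 8 bp
  [51,73): 22 bp
  [73,89): 16 bp
  [89,97): 8 bp
  [97,102): 5 bp
  [102,110): 8 bp
  [110,115): 5 bp
  [115,125): 10 bp
  [125,138): 13 bp
  [138,144): 6 bp
  [144,157): 13 bp
  [157,160): 3 bp
  [160,166): 6 bp
  [166,176): 10 bp
  [176,181): 5 bp
  [181,189): 8 bp
  [189,202): 13 bp
  [202,211): 9 bp

[3,3,4,4,5,5,5,6,6,6,6,8,8,8,8,9,10,10,10,10,13,13,13,16,22]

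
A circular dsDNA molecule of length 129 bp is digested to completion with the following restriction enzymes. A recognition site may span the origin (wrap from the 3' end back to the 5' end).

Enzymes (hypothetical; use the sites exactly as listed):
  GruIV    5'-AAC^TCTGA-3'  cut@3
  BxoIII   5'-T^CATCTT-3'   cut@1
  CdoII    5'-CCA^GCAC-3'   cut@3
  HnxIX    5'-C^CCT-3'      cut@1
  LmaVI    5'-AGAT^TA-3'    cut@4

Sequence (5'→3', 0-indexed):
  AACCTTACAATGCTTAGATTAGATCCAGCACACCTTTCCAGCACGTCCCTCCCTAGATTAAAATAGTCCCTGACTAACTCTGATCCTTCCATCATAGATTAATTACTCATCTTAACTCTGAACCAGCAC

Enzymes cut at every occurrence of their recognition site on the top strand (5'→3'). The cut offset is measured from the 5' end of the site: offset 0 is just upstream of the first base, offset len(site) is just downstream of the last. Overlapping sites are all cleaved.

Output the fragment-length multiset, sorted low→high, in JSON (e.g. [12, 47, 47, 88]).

[4,7,7,8,8,9,9,10,10,13,21,23]

Site scan:
  GruIV AACTCTGA/3: at [75, 113] ⇒ [78, 116]
  BxoIII TCATCTT/1: at [106] ⇒ [107]
  CdoII CCAGCAC/3: at [24, 37, 122] ⇒ [27, 40, 125]
  HnxIX CCCT/1: at [46, 50, 67] ⇒ [47, 51, 68]
  LmaVI AGATTA/4: at [15, 54, 95] ⇒ [19, 58, 99]

Pooled cuts: [19, 27, 40, 47, 51, 58, 68, 78, 99, 107, 116, 125]

Fragment lengths:
  19→27: 8 bp
  27→40: 13 bp
  40→47: 7 bp
  47→51: 4 bp
  51→58: 7 bp
  58→68: 10 bp
  68→78: 10 bp
  78→99: 21 bp
  99→107: 8 bp
  107→116: 9 bp
  116→125: 9 bp
  125→19 (wrap): 129-125+19 = 23 bp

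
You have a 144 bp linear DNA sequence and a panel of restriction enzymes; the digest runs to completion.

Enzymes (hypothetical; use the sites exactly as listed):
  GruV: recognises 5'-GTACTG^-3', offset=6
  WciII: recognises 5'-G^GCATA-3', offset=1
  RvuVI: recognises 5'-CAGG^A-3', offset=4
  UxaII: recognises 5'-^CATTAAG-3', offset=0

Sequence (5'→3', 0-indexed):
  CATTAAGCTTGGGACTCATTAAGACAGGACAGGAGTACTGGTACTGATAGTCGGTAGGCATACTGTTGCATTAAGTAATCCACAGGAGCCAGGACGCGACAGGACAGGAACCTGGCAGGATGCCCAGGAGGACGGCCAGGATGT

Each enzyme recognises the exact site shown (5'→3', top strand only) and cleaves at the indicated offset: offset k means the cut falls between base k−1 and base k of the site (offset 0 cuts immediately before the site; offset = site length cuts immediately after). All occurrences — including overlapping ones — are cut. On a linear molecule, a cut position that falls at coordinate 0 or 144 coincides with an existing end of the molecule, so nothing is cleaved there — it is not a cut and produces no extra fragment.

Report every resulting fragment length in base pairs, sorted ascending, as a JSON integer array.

Per-enzyme occurrences:
  GruV GTACTG/6: at [34, 40] ⇒ [40, 46]
  WciII GGCATA/1: at [56] ⇒ [57]
  RvuVI CAGGA/4: at [24, 29, 82, 89, 99, 104, 115, 124, 136] ⇒ [28, 33, 86, 93, 103, 108, 119, 128, 140]
  UxaII CATTAAG/0: at [0, 16, 68] ⇒ [16, 68] (position 0 is a terminus of the linear molecule — no cut)

All cut coordinates (distinct, sorted): [16, 28, 33, 40, 46, 57, 68, 86, 93, 103, 108, 119, 128, 140]

Fragments:
  [0,16): 16 bp
  [16,28): 12 bp
  [28,33): 5 bp
  [33,40): 7 bp
  [40,46): 6 bp
  [46,57): 11 bp
  [57,68): 11 bp
  [68,86): 18 bp
  [86,93): 7 bp
  [93,103): 10 bp
  [103,108): 5 bp
  [108,119): 11 bp
  [119,128): 9 bp
  [128,140): 12 bp
  [140,144): 4 bp

[4,5,5,6,7,7,9,10,11,11,11,12,12,16,18]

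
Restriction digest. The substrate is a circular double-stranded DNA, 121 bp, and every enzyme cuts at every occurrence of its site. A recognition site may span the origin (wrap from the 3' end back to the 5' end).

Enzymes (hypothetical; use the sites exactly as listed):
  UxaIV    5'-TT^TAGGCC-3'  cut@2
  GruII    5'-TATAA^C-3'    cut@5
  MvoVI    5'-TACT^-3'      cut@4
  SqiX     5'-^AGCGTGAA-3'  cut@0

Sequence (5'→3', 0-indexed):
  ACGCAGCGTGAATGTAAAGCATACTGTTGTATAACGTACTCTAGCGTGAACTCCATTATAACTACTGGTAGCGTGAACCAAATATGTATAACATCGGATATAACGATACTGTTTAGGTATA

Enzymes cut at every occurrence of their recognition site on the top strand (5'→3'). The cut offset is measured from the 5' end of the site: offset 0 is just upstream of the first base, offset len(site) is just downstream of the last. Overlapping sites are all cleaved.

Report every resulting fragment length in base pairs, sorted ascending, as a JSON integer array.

[2,3,3,5,6,7,9,12,12,19,21,22]

Per-enzyme occurrences:
  UxaIV (TTTAGGCC, off=2): no sites
  GruII (TATAAC, off=5): starts [29, 56, 86, 98, 117] → cuts [1, 34, 61, 91, 103]
  MvoVI (TACT, off=4): starts [21, 36, 62, 106] → cuts [25, 40, 66, 110]
  SqiX (AGCGTGAA, off=0): starts [4, 42, 69] → cuts [4, 42, 69]

All cut coordinates (distinct, sorted): [1, 4, 25, 34, 40, 42, 61, 66, 69, 91, 103, 110]

Fragment lengths:
  1→4: 3 bp
  4→25: 21 bp
  25→34: 9 bp
  34→40: 6 bp
  40→42: 2 bp
  42→61: 19 bp
  61→66: 5 bp
  66→69: 3 bp
  69→91: 22 bp
  91→103: 12 bp
  103→110: 7 bp
  110→1 (wrap): 121-110+1 = 12 bp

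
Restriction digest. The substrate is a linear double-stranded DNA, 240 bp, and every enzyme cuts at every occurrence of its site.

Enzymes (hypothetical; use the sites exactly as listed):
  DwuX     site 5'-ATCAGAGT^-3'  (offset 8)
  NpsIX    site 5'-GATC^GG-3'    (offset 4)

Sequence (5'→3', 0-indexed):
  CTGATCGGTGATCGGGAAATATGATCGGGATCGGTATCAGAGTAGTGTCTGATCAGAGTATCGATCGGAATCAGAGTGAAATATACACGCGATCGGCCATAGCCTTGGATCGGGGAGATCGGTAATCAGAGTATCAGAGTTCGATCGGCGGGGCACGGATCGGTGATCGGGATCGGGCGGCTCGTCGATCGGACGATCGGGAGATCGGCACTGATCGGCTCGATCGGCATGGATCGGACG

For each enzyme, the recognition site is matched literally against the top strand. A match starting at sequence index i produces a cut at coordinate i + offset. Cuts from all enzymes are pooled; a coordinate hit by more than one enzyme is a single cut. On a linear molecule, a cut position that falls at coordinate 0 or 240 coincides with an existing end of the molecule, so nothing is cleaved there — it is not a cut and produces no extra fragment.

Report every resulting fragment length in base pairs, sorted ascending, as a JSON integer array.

Scan for sites:
  DwuX (ATCAGAGT, off=8): starts [35, 51, 69, 124, 132] → cuts [43, 59, 77, 132, 140]
  NpsIX (GATCGG, off=4): starts [2, 9, 22, 28, 62, 90, 107, 116, 142, 157, 164, 170, 186, 194, 202, 212, 221, 231] → cuts [6, 13, 26, 32, 66, 94, 111, 120, 146, 161, 168, 174, 190, 198, 206, 216, 225, 235]

Pooled cuts: [6, 13, 26, 32, 43, 59, 66, 77, 94, 111, 120, 132, 140, 146, 161, 168, 174, 190, 198, 206, 216, 225, 235]

Fragment lengths:
  [0,6): 6 bp
  [6,13): 7 bp
  [13,26): 13 bp
  [26,32): 6 bp
  [32,43): 11 bp
  [43,59): 16 bp
  [59,66): 7 bp
  [66,77): 11 bp
  [77,94): 17 bp
  [94,111): 17 bp
  [111,120): 9 bp
  [120,132): 12 bp
  [132,140): 8 bp
  [140,146): 6 bp
  [146,161): 15 bp
  [161,168): 7 bp
  [168,174): 6 bp
  [174,190): 16 bp
  [190,198): 8 bp
  [198,206): 8 bp
  [206,216): 10 bp
  [216,225): 9 bp
  [225,235): 10 bp
  [235,240): 5 bp

[5,6,6,6,6,7,7,7,8,8,8,9,9,10,10,11,11,12,13,15,16,16,17,17]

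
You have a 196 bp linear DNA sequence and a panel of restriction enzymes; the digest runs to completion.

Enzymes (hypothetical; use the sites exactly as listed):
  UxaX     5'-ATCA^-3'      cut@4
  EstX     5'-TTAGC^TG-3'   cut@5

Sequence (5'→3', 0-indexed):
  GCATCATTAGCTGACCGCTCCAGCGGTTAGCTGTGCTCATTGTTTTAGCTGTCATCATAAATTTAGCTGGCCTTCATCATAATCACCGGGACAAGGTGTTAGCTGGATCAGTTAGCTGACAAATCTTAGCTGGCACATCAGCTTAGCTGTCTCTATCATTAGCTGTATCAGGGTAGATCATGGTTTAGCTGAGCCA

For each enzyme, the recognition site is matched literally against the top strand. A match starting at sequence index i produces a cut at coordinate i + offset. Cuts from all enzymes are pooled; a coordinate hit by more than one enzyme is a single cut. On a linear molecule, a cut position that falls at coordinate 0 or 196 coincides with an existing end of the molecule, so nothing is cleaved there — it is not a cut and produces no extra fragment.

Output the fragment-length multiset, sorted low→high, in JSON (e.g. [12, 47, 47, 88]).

Site scan:
  UxaX ATCA/4: at [2, 53, 75, 81, 106, 136, 154, 166, 176] ⇒ [6, 57, 79, 85, 110, 140, 158, 170, 180]
  EstX TTAGCTG/5: at [6, 26, 44, 62, 98, 111, 125, 142, 158, 184] ⇒ [11, 31, 49, 67, 103, 116, 130, 147, 163, 189]

All cut coordinates (distinct, sorted): [6, 11, 31, 49, 57, 67, 79, 85, 103, 110, 116, 130, 140, 147, 158, 163, 170, 180, 189]

Fragments:
  [0,6): 6 bp
  [6,11): 5 bp
  [11,31): 20 bp
  [31,49): 18 bp
  [49,57): 8 bp
  [57,67): 10 bp
  [67,79): 12 bp
  [79,85): 6 bp
  [85,103): 18 bp
  [103,110): 7 bp
  [110,116): 6 bp
  [116,130): 14 bp
  [130,140): 10 bp
  [140,147): 7 bp
  [147,158): 11 bp
  [158,163): 5 bp
  [163,170): 7 bp
  [170,180): 10 bp
  [180,189): 9 bp
  [189,196): 7 bp

[5,5,6,6,6,7,7,7,7,8,9,10,10,10,11,12,14,18,18,20]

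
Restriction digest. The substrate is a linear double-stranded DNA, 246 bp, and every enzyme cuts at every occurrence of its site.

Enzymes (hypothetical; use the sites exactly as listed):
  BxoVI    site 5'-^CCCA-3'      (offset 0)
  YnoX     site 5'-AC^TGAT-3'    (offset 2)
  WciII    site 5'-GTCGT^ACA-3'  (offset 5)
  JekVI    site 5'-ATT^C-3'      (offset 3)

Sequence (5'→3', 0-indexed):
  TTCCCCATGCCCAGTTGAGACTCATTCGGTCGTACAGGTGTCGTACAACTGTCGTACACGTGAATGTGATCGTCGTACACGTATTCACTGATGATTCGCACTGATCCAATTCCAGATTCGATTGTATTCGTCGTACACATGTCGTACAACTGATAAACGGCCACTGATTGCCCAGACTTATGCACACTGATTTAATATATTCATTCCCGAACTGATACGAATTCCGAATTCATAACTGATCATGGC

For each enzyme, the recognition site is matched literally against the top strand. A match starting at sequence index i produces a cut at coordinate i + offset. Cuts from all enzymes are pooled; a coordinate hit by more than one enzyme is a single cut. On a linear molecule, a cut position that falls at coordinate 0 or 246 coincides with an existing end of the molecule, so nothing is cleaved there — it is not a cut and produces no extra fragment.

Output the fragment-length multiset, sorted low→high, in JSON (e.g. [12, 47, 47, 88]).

Scan for sites:
  BxoVI CCCA/0: at [3, 9, 170] ⇒ [3, 9, 170]
  YnoX ACTGAT/2: at [86, 99, 148, 162, 185, 210, 234] ⇒ [88, 101, 150, 164, 187, 212, 236]
  WciII GTCGTACA/5: at [28, 39, 50, 71, 129, 140] ⇒ [33, 44, 55, 76, 134, 145]
  JekVI ATTC/3: at [23, 82, 93, 108, 115, 125, 198, 202, 220, 227] ⇒ [26, 85, 96, 111, 118, 128, 201, 205, 223, 230]

All cut coordinates (distinct, sorted): [3, 9, 26, 33, 44, 55, 76, 85, 88, 96, 101, 111, 118, 128, 134, 145, 150, 164, 170, 187, 201, 205, 212, 223, 230, 236]

Fragment lengths:
  [0,3): 3 bp
  [3,9): 6 bp
  [9,26): 17 bp
  [26,33): 7 bp
  [33,44): 11 bp
  [44,55): 11 bp
  [55,76): 21 bp
  [76,85): 9 bp
  [85,88): 3 bp
  [88,96): 8 bp
  [96,101): 5 bp
  [101,111): 10 bp
  [111,118): 7 bp
  [118,128): 10 bp
  [128,134): 6 bp
  [134,145): 11 bp
  [145,150): 5 bp
  [150,164): 14 bp
  [164,170): 6 bp
  [170,187): 17 bp
  [187,201): 14 bp
  [201,205): 4 bp
  [205,212): 7 bp
  [212,223): 11 bp
  [223,230): 7 bp
  [230,236): 6 bp
  [236,246): 10 bp

[3,3,4,5,5,6,6,6,6,7,7,7,7,8,9,10,10,10,11,11,11,11,14,14,17,17,21]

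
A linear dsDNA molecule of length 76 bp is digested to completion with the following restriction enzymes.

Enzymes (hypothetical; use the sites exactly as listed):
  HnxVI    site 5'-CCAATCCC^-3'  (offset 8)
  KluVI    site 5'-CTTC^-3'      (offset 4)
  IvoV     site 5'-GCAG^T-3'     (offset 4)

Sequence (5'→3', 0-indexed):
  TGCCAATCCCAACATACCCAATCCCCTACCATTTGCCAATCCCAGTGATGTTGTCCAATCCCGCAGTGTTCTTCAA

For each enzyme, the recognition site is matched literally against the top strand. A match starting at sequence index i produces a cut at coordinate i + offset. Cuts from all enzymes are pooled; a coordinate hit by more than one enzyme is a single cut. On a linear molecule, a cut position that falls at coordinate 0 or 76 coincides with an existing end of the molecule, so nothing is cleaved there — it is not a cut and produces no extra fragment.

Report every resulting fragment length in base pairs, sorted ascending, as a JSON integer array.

Per-enzyme occurrences:
  HnxVI CCAATCCC/8: at [2, 17, 35, 54] ⇒ [10, 25, 43, 62]
  KluVI CTTC/4: at [70] ⇒ [74]
  IvoV GCAGT/4: at [62] ⇒ [66]

Pooled cuts: [10, 25, 43, 62, 66, 74]

Fragment lengths:
  [0,10): 10 bp
  [10,25): 15 bp
  [25,43): 18 bp
  [43,62): 19 bp
  [62,66): 4 bp
  [66,74): 8 bp
  [74,76): 2 bp

[2,4,8,10,15,18,19]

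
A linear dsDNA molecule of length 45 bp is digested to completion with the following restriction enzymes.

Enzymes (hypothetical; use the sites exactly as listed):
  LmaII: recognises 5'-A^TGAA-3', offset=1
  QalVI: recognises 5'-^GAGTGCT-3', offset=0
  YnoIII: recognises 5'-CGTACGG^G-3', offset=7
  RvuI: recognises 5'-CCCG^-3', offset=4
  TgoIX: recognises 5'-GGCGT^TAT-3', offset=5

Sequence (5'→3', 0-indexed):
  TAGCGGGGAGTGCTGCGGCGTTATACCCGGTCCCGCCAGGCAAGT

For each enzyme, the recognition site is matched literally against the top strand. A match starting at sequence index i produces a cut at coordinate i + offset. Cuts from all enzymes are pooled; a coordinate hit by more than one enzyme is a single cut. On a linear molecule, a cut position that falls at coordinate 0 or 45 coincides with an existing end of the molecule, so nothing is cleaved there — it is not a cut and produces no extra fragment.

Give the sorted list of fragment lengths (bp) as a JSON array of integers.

Scan for sites:
  LmaII (ATGAA, off=1): no sites
  QalVI (GAGTGCT, off=0): starts [7] → cuts [7]
  YnoIII (CGTACGGG, off=7): no sites
  RvuI (CCCG, off=4): starts [25, 31] → cuts [29, 35]
  TgoIX (GGCGTTAT, off=5): starts [16] → cuts [21]

Pooled cuts: [7, 21, 29, 35]

Fragments:
  [0,7): 7 bp
  [7,21): 14 bp
  [21,29): 8 bp
  [29,35): 6 bp
  [35,45): 10 bp

[6,7,8,10,14]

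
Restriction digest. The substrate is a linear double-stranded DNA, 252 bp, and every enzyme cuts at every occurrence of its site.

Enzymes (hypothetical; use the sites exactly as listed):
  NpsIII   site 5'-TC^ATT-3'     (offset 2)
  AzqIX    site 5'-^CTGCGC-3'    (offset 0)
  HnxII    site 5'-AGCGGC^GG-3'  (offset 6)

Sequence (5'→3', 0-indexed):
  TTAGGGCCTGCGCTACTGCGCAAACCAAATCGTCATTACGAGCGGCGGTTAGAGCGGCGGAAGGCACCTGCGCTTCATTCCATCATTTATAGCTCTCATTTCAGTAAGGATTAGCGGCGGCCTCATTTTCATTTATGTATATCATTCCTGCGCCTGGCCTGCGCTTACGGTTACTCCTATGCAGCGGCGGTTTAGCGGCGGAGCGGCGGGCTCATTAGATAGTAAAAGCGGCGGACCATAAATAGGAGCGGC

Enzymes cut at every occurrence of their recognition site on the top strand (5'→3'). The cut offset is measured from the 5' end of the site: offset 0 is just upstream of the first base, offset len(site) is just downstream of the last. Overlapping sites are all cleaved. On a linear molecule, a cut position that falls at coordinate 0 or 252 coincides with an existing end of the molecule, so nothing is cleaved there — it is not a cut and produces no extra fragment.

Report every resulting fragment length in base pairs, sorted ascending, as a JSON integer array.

Per-enzyme occurrences:
  NpsIII TCATT/2: at [32, 74, 82, 95, 122, 128, 141, 211] ⇒ [34, 76, 84, 97, 124, 130, 143, 213]
  AzqIX CTGCGC/0: at [7, 15, 67, 147, 158] ⇒ [7, 15, 67, 147, 158]
  HnxII AGCGGCGG/6: at [40, 52, 112, 182, 193, 201, 226] ⇒ [46, 58, 118, 188, 199, 207, 232]

All cut coordinates (distinct, sorted): [7, 15, 34, 46, 58, 67, 76, 84, 97, 118, 124, 130, 143, 147, 158, 188, 199, 207, 213, 232]

Fragment lengths:
  [0,7): 7 bp
  [7,15): 8 bp
  [15,34): 19 bp
  [34,46): 12 bp
  [46,58): 12 bp
  [58,67): 9 bp
  [67,76): 9 bp
  [76,84): 8 bp
  [84,97): 13 bp
  [97,118): 21 bp
  [118,124): 6 bp
  [124,130): 6 bp
  [130,143): 13 bp
  [143,147): 4 bp
  [147,158): 11 bp
  [158,188): 30 bp
  [188,199): 11 bp
  [199,207): 8 bp
  [207,213): 6 bp
  [213,232): 19 bp
  [232,252): 20 bp

[4,6,6,6,7,8,8,8,9,9,11,11,12,12,13,13,19,19,20,21,30]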